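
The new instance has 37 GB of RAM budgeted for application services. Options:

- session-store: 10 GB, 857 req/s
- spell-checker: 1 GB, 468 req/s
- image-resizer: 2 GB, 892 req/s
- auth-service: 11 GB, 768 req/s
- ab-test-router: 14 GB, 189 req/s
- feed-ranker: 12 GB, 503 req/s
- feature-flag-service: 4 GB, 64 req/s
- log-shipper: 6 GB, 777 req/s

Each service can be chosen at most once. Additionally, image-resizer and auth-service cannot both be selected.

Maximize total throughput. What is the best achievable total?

3561

Session-store + spell-checker + image-resizer + feed-ranker + feature-flag-service + log-shipper uses 35 of the 37 GB and totals 3561.
That's the maximum — no feasible swap from here does better than 3561.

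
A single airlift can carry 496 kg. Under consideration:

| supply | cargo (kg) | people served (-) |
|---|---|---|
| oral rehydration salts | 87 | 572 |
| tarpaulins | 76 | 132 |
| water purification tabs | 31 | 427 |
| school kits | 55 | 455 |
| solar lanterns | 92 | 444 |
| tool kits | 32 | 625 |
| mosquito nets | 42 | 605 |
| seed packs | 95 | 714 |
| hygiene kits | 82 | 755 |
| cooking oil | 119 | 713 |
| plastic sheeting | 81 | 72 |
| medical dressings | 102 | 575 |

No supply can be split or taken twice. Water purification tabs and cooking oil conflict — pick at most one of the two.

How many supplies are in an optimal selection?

The maximum people served within 496 kg is 4301.
oral rehydration salts + school kits + tool kits + mosquito nets + seed packs + hygiene kits + medical dressings hits 4301 at 495 kg.
Every optimal selection uses 7 supplies.

7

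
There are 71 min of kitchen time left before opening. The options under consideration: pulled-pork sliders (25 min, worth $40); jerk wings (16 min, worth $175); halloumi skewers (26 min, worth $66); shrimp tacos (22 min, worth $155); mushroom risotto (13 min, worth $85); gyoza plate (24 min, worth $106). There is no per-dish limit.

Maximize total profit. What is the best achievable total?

The ratio ordering already packs tightly: 4×jerk wings, 64 min, 700.
No other feasible combination exceeds 700.

700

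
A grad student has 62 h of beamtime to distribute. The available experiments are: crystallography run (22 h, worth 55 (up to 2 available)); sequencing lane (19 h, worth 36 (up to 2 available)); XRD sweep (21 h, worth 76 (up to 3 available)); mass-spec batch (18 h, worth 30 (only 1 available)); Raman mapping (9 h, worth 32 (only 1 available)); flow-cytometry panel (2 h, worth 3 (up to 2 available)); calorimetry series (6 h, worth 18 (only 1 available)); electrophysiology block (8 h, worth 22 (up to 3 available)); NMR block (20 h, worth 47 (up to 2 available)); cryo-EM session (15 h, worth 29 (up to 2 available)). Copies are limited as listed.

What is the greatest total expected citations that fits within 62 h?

209

The ratio heuristic lands on 2×XRD sweep + Raman mapping + 2×flow-cytometry panel + calorimetry series (208) but leaves 1 h idle.
The 8 h tied up in flow-cytometry panel and calorimetry series is better spent on electrophysiology block — total rises to 209 (61 h).
The spare 1 h is too small for any remaining experiment, and no exchange beats 209.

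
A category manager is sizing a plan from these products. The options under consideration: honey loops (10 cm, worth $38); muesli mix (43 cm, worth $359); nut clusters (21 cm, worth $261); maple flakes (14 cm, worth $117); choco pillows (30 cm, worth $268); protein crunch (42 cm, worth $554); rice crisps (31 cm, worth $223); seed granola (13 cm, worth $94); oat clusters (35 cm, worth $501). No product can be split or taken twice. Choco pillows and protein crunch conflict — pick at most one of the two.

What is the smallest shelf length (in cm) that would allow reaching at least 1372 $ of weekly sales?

111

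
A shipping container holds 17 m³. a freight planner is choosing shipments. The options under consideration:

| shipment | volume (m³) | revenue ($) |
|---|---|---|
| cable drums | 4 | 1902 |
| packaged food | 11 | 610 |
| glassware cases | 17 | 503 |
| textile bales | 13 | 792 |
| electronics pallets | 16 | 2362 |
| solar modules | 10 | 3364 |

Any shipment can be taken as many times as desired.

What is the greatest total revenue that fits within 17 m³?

Best packing: 4×cable drums — 16 m³, 7608 total.
Nothing else within 17 m³ beats 7608.

7608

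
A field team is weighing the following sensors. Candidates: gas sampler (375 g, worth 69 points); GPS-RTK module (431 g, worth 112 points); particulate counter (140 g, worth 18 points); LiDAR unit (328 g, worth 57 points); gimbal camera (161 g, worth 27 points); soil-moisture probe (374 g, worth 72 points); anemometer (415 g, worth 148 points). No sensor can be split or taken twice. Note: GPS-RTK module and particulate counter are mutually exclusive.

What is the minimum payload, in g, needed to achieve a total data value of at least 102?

415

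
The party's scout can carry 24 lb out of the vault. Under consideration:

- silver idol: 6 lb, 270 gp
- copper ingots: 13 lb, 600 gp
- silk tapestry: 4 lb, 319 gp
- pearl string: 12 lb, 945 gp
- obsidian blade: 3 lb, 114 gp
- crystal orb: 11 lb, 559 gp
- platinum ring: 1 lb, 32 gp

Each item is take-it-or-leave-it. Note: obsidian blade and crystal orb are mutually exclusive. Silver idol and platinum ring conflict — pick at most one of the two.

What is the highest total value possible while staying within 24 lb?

By value per lb: silk tapestry 79.75, pearl string 78.75, crystal orb 50.82, copper ingots 46.15 lead.
Taking pearl string + crystal orb + platinum ring: 24 lb used, 1536 in value.
Runner-up silver idol + silk tapestry + pearl string tops out at 1534.

1536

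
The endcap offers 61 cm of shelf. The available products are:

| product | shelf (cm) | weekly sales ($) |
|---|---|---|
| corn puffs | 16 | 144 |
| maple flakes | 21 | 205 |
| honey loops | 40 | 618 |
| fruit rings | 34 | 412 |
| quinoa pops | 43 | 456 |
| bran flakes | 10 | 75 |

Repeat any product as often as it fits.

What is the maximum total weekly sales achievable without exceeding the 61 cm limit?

Maple flakes + honey loops uses 61 of the 61 cm and totals 823.
Every other selection either busts 61 cm or fails to beat 823.

823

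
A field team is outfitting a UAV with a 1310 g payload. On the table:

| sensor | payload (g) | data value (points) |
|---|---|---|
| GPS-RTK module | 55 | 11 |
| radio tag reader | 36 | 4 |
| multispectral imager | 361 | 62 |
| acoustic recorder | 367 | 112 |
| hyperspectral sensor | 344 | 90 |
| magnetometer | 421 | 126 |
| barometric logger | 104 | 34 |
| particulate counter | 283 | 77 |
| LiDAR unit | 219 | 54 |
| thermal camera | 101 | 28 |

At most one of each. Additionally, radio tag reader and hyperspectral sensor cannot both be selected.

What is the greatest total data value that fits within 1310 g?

377

The ratio ordering already packs tightly: acoustic recorder + magnetometer + barometric logger + particulate counter + thermal camera, 1276 g, 377.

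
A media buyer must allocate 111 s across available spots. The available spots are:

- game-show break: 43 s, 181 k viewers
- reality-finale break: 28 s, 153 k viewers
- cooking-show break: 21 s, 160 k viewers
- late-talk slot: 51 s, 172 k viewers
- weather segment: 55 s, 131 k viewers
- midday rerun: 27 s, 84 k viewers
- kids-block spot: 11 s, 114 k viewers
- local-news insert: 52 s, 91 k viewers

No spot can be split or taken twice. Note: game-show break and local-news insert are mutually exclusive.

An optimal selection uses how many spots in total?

The maximum expected reach within 111 s is 608.
One optimal bundle: game-show break + reality-finale break + cooking-show break + kids-block spot (103 s).
Any selection reaching 608 contains exactly 4 spots.

4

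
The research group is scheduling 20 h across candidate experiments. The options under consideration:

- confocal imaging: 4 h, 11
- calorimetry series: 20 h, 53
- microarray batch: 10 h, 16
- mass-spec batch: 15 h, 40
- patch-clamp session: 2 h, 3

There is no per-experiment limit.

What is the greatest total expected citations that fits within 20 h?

The ratio ordering already packs tightly: 5×confocal imaging, 20 h, 55.

55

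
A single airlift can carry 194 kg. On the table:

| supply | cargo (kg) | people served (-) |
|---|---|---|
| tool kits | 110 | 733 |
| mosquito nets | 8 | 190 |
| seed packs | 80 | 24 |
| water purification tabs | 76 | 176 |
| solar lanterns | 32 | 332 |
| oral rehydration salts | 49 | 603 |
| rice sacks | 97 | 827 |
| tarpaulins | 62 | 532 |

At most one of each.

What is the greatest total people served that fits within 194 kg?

1952

Density check — mosquito nets 23.75, oral rehydration salts 12.31, solar lanterns 10.38, tarpaulins 8.58 are the best per kg.
Greedy by ratio would take mosquito nets + solar lanterns + oral rehydration salts + tarpaulins: 151 kg used, total 1657.
Dropping tarpaulins frees 62 kg; slotting in rice sacks (97 kg) lifts the total to 1952 at 186 kg.
Next best is solar lanterns + oral rehydration salts + rice sacks at 1762 (178 kg) — short by 190.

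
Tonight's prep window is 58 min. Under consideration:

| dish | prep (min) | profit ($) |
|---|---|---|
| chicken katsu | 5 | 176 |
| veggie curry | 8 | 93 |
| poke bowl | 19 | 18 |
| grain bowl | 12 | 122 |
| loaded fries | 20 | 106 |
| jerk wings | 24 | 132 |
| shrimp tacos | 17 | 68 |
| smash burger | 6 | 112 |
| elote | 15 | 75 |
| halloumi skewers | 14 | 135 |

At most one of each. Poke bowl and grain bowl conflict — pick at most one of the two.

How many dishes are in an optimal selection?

5

Best achievable profit is 651.
chicken katsu + grain bowl + loaded fries + smash burger + halloumi skewers hits 651 at 57 min.
All optima have 5 dishes.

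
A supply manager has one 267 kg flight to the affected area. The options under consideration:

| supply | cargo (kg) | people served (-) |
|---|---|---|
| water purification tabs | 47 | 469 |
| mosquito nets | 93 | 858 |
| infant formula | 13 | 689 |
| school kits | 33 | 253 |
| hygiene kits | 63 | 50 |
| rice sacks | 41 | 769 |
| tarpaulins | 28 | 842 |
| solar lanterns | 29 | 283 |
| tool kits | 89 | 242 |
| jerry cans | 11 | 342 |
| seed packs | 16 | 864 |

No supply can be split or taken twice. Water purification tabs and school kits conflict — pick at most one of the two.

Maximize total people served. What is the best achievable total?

4900

Best packing: mosquito nets + infant formula + school kits + rice sacks + tarpaulins + solar lanterns + jerry cans + seed packs — 264 kg, 4900 total.
Nothing else feasible within 267 kg beats 4900.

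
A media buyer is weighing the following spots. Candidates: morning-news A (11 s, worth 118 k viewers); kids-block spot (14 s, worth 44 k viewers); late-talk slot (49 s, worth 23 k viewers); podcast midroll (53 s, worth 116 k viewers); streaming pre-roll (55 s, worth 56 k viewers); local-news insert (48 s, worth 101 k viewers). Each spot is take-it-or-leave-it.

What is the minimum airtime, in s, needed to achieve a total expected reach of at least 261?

Look for the lowest-airtime combination reaching 261.
morning-news A + kids-block spot + local-news insert: 263 expected reach at 73 s.
Below 73 s the best achievable stays under 261.

73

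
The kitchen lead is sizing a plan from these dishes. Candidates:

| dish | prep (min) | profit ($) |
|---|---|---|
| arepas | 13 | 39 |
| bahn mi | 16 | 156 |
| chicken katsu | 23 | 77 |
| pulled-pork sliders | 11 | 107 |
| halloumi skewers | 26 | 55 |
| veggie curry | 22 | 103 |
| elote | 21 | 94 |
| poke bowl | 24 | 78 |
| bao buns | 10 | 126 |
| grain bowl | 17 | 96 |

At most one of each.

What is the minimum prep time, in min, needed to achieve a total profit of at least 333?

Look for the lowest-prep combination reaching 333.
Taking bahn mi + pulled-pork sliders + bao buns gives 389 (≥ 333) for 37 min.
Any bundle with less than 37 min falls short of 333.

37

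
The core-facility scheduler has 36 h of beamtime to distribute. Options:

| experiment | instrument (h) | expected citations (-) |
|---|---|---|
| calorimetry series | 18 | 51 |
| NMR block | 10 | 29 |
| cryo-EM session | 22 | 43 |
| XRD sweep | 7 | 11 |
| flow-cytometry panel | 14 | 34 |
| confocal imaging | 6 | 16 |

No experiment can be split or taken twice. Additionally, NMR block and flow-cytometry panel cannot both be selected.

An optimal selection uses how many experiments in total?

3

Best achievable expected citations is 96.
calorimetry series + NMR block + confocal imaging hits 96 at 34 h.
All optima have 3 experiments.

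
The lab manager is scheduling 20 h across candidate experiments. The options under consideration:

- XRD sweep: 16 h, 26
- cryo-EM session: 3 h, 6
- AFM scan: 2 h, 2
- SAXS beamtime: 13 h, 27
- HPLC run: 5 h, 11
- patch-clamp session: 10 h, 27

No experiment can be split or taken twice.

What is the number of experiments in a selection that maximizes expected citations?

4

The maximum expected citations within 20 h is 46.
One optimal bundle: cryo-EM session + AFM scan + HPLC run + patch-clamp session (20 h).
All optima have 4 experiments.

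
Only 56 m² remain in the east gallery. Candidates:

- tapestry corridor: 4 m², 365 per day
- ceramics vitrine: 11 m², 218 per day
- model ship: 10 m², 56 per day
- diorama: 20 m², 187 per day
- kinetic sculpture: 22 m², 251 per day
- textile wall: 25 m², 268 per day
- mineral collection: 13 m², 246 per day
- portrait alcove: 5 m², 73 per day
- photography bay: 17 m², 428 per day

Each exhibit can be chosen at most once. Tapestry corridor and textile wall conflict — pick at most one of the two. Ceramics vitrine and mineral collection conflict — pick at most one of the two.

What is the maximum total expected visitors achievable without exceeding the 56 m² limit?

1290

Taking tapestry corridor + kinetic sculpture + mineral collection + photography bay: 56 m² used, 1290 in expected visitors.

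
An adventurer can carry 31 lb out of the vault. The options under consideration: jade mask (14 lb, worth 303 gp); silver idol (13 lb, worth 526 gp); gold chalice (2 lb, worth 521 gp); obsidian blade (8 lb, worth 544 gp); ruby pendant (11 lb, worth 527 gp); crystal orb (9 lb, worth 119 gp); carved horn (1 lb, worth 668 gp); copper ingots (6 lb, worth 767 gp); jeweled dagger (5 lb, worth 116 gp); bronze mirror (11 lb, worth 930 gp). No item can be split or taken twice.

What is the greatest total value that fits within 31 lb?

Ranking by ratio (value/lb): carved horn 668.00, gold chalice 260.50, copper ingots 127.83, bronze mirror 84.55.
The ratio ordering already packs tightly: gold chalice + obsidian blade + carved horn + copper ingots + bronze mirror, 28 lb, 3430.

3430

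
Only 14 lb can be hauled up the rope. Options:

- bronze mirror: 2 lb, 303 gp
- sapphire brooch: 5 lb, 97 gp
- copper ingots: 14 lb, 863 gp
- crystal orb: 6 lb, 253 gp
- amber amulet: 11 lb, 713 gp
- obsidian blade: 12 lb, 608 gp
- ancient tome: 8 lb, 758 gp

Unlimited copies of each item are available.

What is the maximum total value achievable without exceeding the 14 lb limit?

7×bronze mirror uses 14 of the 14 lb and totals 2121.

2121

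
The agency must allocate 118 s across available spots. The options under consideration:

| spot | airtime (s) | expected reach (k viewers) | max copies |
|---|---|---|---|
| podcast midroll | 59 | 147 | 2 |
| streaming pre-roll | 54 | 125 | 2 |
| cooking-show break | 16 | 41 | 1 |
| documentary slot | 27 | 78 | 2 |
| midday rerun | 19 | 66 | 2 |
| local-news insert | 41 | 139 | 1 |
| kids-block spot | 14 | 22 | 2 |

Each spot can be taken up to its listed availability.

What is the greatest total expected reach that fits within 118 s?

Taking the top-ratio spots first gives documentary slot + 2×midday rerun + local-news insert for 349 (106 s).
Dropping midday rerun frees 19 s; slotting in documentary slot (27 s) lifts the total to 361 at 114 s.

361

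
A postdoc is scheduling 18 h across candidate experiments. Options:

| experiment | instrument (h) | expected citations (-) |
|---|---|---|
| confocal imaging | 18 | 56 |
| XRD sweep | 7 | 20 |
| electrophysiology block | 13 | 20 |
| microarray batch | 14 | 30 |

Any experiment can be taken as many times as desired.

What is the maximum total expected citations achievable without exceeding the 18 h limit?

The ratio ordering already packs tightly: confocal imaging, 18 h, 56.

56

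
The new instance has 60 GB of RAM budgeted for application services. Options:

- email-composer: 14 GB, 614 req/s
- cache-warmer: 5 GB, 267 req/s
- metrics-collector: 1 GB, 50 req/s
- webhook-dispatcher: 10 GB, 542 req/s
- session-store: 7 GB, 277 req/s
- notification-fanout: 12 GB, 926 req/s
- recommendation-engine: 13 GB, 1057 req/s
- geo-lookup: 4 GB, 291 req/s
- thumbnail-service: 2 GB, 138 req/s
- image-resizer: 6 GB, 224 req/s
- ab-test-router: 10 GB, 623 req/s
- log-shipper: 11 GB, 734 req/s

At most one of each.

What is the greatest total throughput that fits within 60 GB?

4173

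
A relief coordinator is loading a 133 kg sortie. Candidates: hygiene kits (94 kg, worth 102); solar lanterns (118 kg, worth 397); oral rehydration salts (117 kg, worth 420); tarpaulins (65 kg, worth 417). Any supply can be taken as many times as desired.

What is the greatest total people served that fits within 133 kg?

Taking 2×tarpaulins: 130 kg used, 834 in people served.
No other feasible combination exceeds 834.

834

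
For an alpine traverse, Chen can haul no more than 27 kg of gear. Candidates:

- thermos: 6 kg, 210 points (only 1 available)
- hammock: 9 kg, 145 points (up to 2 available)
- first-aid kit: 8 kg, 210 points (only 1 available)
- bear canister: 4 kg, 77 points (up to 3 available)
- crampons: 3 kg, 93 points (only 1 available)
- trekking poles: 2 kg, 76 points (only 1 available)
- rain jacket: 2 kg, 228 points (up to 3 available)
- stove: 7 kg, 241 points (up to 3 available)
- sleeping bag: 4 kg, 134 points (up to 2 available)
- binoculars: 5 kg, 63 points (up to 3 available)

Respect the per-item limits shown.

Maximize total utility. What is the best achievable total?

1407

Taking the top-ratio items first gives thermos + trekking poles + 3×rain jacket + stove + sleeping bag for 1345 (25 kg).
Dropping thermos and trekking poles and sleeping bag frees 12 kg; slotting in 2×stove (14 kg) lifts the total to 1407 at 27 kg.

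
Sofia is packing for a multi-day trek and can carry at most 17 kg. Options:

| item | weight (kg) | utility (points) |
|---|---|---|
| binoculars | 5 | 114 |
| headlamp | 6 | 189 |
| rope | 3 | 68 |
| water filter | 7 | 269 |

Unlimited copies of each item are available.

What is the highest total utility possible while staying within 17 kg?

The ratio ordering already packs tightly: rope + 2×water filter, 17 kg, 606.
That's the maximum — no swap from here does better than 606.

606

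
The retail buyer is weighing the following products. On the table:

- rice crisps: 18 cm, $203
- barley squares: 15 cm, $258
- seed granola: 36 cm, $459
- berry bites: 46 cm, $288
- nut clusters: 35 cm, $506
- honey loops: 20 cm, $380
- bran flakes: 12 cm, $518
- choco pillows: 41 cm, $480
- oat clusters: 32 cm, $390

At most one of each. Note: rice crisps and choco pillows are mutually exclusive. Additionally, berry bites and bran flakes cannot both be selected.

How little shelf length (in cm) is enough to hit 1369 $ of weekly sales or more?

67

Minimise cm subject to total weekly sales ≥ 1369.
nut clusters + honey loops + bran flakes: 1404 weekly sales at 67 cm.
Any bundle with less than 67 cm falls short of 1369.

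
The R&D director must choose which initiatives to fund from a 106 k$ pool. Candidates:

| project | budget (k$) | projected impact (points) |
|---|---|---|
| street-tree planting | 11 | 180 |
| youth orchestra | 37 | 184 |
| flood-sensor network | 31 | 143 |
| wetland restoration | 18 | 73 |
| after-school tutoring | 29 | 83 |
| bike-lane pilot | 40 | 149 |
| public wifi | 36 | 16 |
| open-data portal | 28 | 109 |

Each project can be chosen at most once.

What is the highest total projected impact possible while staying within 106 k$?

586

Density check — street-tree planting 16.36, youth orchestra 4.97, flood-sensor network 4.61, wetland restoration 4.06 are the best per k$.
A density-first pass picks street-tree planting + youth orchestra + flood-sensor network + wetland restoration — 580 at 97 k$.
Dropping flood-sensor network frees 31 k$; slotting in bike-lane pilot (40 k$) lifts the total to 586 at 106 k$.
That's the maximum — no swap from here does better than 586.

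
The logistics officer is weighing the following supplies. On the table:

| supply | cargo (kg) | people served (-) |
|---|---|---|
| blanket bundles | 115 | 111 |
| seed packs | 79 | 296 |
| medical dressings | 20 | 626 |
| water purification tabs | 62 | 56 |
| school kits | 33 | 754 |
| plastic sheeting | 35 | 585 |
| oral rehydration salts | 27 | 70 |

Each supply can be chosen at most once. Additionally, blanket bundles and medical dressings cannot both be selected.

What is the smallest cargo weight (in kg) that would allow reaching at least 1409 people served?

Need the lightest bundle worth ≥ 1409.
medical dressings + school kits + oral rehydration salts: 1450 people served at 80 kg.
No combination under 80 kg hits 1409.

80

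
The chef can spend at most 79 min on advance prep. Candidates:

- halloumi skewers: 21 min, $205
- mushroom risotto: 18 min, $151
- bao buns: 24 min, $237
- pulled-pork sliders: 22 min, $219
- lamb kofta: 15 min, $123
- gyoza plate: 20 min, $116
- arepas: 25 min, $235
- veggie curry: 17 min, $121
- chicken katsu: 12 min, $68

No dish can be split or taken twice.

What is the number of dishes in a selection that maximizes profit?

The maximum profit within 79 min is 730.
For example mushroom risotto + bao buns + pulled-pork sliders + lamb kofta achieves it, using 79 min.
Every optimal selection uses 4 dishes.

4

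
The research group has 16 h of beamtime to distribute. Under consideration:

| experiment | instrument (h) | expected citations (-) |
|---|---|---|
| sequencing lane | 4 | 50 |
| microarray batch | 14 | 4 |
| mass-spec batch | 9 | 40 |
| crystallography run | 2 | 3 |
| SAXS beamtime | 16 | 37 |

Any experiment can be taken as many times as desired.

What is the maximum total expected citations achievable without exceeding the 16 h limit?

200

Best packing: 4×sequencing lane — 16 h, 200 total.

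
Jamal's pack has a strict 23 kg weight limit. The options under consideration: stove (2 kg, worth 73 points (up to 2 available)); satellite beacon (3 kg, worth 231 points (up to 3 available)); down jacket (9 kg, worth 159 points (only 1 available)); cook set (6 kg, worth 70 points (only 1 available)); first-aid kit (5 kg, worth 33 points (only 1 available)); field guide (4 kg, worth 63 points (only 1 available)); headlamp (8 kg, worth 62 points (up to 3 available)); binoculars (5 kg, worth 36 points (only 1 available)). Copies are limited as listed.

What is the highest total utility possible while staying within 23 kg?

998

Best packing: 2×stove + 3×satellite beacon + down jacket — 22 kg, 998 total.
Every other selection either busts 23 kg or exceeds an availability limit or fails to beat 998.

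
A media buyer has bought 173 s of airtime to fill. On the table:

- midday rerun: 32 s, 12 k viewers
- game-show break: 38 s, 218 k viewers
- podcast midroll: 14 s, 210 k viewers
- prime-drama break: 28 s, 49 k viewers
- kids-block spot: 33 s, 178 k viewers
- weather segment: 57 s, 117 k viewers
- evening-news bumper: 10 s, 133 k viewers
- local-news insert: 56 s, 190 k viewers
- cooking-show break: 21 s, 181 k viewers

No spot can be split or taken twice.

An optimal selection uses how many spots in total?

Optimal total is 1110.
One optimal bundle: game-show break + podcast midroll + kids-block spot + evening-news bumper + local-news insert + cooking-show break (172 s).
All optima have 6 spots.

6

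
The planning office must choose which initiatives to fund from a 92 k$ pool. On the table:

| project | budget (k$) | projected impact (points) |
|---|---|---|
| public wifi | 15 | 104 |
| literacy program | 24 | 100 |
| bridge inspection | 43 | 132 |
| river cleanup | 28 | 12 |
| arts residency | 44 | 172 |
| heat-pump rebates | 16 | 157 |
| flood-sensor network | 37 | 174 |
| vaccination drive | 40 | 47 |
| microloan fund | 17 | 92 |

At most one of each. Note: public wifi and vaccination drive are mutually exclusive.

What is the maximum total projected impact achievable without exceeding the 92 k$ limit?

By projected impact per k$: heat-pump rebates 9.81, public wifi 6.93, microloan fund 5.41 lead.
Filling by ratio: public wifi + heat-pump rebates + flood-sensor network + microloan fund for 527, with 7 k$ left unused.
The 17 k$ tied up in microloan fund is better spent on literacy program — total rises to 535 (92 k$).

535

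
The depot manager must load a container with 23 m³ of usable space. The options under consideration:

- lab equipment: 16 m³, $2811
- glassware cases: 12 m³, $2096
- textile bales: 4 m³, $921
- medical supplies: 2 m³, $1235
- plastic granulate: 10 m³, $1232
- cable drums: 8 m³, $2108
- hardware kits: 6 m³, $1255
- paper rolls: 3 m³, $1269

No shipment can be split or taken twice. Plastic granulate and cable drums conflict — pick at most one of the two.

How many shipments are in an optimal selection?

5

Optimal total is 6788.
For example textile bales + medical supplies + cable drums + hardware kits + paper rolls achieves it, using 23 m³.
Every optimal selection uses 5 shipments.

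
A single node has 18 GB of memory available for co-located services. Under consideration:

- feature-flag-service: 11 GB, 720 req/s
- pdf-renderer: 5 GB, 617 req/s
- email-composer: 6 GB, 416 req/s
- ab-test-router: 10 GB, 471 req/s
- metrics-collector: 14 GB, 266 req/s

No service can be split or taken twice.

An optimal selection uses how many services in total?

2

The maximum throughput within 18 GB is 1337.
One optimal bundle: feature-flag-service + pdf-renderer (16 GB).
All optima have 2 services.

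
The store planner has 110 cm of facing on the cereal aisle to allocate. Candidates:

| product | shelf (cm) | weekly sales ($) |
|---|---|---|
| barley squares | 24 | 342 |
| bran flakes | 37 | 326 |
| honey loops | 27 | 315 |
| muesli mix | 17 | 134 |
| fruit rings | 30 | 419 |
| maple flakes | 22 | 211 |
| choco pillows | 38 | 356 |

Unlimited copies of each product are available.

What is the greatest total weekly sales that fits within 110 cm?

1522

By weekly sales per cm: barley squares 14.25, fruit rings 13.97, honey loops 11.67, maple flakes 9.59 lead.
A density-first pass picks 4×barley squares — 1368 at 96 cm.
The 48 cm tied up in 2×barley squares is better spent on 2×fruit rings — total rises to 1522 (108 cm).
The spare 2 cm is too small for any remaining product, and no exchange beats 1522.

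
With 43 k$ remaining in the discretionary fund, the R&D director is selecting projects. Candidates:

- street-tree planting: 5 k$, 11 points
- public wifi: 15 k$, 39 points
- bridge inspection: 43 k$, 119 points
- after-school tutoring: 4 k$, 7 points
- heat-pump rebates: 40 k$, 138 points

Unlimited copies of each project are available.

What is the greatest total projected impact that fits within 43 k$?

138

Density check — heat-pump rebates 3.45, bridge inspection 2.77, public wifi 2.60 are the best per k$.
Heat-pump rebates uses 40 of the 43 k$ and totals 138.
No other feasible combination exceeds 138.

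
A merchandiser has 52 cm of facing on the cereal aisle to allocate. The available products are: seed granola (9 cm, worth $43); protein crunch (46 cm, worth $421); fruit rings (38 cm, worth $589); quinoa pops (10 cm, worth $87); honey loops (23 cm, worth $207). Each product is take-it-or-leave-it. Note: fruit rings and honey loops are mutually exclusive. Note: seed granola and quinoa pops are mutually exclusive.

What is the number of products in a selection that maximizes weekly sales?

Best achievable weekly sales is 676.
One optimal bundle: fruit rings + quinoa pops (48 cm).
Every optimal selection uses 2 products.

2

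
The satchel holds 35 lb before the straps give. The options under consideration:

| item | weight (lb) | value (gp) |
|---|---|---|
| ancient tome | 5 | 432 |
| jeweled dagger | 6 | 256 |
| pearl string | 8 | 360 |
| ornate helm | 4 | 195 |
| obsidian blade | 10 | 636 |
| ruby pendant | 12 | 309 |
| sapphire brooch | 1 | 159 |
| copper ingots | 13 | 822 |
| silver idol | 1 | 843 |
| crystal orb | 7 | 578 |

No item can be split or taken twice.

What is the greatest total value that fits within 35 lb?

3194

Density check — silver idol 843.00, sapphire brooch 159.00, ancient tome 86.40, crystal orb 82.57 are the best per lb.
The ratio heuristic lands on ancient tome + jeweled dagger + ornate helm + obsidian blade + sapphire brooch + silver idol + crystal orb (3099) but leaves 1 lb idle.
But ancient tome + pearl string + sapphire brooch + copper ingots + silver idol + crystal orb fits in 35 lb and reaches 3194.
Next best is ancient tome + jeweled dagger + ornate helm + obsidian blade + sapphire brooch + silver idol + crystal orb at 3099 (34 lb) — short by 95.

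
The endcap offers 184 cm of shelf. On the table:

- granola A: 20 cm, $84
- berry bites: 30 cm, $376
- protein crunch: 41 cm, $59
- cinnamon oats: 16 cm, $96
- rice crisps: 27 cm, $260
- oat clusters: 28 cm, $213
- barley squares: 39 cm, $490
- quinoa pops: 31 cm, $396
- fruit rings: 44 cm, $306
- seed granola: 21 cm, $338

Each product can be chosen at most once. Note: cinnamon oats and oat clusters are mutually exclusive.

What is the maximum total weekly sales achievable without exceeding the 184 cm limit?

2073

Taking berry bites + rice crisps + oat clusters + barley squares + quinoa pops + seed granola: 176 cm used, 2073 in weekly sales.
The spare 8 cm is too small for any remaining product, and no feasible exchange beats 2073.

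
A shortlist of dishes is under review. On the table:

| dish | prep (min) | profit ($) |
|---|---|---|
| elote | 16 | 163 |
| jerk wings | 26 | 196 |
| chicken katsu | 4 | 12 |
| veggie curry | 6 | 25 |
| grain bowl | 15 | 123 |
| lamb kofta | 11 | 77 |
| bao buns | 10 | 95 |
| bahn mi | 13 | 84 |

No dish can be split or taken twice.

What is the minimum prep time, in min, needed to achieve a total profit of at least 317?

Need the lightest bundle worth ≥ 317.
Taking elote + lamb kofta + bao buns gives 335 (≥ 317) for 37 min.
Below 37 min the best achievable stays under 317.

37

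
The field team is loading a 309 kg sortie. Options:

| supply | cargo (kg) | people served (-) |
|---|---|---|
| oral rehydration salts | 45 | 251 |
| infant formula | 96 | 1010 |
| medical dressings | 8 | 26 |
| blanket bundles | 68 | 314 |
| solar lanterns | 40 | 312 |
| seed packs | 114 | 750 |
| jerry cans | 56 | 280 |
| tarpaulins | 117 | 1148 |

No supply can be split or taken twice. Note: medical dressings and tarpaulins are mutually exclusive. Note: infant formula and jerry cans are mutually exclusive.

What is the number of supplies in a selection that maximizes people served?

4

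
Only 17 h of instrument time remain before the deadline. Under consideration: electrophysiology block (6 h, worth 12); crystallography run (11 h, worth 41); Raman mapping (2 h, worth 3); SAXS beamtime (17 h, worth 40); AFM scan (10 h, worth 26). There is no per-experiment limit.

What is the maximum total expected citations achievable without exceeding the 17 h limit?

53

The ratio ordering already packs tightly: electrophysiology block + crystallography run, 17 h, 53.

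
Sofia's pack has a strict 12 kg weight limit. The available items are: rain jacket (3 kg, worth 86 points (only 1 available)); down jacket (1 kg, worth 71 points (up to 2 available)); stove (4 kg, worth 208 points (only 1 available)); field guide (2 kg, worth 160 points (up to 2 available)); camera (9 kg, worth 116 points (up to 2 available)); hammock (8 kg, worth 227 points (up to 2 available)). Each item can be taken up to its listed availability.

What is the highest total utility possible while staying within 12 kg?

685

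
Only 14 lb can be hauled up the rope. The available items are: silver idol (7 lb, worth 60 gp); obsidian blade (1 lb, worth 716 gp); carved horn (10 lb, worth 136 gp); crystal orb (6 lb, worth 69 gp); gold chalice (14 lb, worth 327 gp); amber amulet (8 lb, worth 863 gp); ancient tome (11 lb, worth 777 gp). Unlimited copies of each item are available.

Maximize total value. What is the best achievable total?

10024

Best packing: 14×obsidian blade — 14 lb, 10024 total.
Every other selection either busts 14 lb or fails to beat 10024.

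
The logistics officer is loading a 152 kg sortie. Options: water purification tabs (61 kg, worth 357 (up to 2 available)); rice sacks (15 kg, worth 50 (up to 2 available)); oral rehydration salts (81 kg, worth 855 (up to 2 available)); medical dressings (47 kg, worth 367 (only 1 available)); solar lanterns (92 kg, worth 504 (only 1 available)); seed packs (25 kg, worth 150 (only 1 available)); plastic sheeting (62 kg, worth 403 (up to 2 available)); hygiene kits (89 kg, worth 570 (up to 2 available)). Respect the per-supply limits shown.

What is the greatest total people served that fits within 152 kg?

By people served per kg: oral rehydration salts 10.56, medical dressings 7.81, plastic sheeting 6.50 lead.
Taking rice sacks + oral rehydration salts + medical dressings: 143 kg used, 1272 in people served.
Nothing else within 152 kg beats 1272.

1272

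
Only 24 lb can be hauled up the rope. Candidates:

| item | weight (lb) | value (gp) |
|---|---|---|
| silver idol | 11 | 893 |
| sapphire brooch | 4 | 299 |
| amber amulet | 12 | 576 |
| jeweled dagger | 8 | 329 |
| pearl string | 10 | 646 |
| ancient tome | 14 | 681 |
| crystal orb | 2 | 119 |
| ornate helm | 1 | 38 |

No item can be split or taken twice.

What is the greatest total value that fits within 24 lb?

1696

Ranking by ratio (value/lb): silver idol 81.18, sapphire brooch 74.75, pearl string 64.60.
The ratio heuristic lands on silver idol + sapphire brooch + crystal orb + ornate helm (1349) but leaves 6 lb idle.
The 4 lb tied up in sapphire brooch is better spent on pearl string — total rises to 1696 (24 lb).
Runner-up silver idol + pearl string + crystal orb tops out at 1658.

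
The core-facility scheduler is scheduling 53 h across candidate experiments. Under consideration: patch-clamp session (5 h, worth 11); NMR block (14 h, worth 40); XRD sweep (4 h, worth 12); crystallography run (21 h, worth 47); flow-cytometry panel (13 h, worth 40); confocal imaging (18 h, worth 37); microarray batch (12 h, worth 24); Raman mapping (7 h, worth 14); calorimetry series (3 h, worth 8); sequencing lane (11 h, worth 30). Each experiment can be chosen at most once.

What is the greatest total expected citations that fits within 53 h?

144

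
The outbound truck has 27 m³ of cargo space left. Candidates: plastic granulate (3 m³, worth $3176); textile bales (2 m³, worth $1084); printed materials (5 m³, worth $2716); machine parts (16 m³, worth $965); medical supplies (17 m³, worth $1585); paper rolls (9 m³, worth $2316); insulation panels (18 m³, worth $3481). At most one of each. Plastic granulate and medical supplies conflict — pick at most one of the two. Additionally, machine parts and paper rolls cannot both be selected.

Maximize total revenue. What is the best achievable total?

9373

By revenue per m³: plastic granulate 1058.67, printed materials 543.20, textile bales 542.00, paper rolls 257.33 lead.
A density-first pass picks plastic granulate + textile bales + printed materials + paper rolls — 9292 at 19 m³.
Replace textile bales and paper rolls with insulation panels: the trade gains 81 net, giving 9373 at 26 m³.
No other feasible combination exceeds 9373.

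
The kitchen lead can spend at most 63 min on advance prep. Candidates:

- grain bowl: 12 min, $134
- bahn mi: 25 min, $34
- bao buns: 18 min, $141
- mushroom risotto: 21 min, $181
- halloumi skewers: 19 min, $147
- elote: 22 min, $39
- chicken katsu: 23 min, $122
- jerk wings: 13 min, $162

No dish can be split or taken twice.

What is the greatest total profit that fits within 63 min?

Filling by ratio: grain bowl + mushroom risotto + jerk wings for 477, with 17 min left unused.
Dropping mushroom risotto frees 21 min; slotting in bao buns + halloumi skewers (37 min) lifts the total to 584 at 62 min.

584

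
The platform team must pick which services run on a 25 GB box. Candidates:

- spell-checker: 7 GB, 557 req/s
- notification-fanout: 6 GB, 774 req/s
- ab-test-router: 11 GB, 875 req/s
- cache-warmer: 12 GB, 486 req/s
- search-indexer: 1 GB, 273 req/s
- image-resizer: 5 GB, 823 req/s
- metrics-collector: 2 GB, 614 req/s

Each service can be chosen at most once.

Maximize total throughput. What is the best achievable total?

3359

Density check — metrics-collector 307.00, search-indexer 273.00, image-resizer 164.60 are the best per GB.
Greedy by ratio would take spell-checker + notification-fanout + search-indexer + image-resizer + metrics-collector: 21 GB used, total 3041.
Replace spell-checker with ab-test-router: the trade gains 318 net, giving 3359 at 25 GB.
Runner-up notification-fanout + ab-test-router + image-resizer + metrics-collector tops out at 3086.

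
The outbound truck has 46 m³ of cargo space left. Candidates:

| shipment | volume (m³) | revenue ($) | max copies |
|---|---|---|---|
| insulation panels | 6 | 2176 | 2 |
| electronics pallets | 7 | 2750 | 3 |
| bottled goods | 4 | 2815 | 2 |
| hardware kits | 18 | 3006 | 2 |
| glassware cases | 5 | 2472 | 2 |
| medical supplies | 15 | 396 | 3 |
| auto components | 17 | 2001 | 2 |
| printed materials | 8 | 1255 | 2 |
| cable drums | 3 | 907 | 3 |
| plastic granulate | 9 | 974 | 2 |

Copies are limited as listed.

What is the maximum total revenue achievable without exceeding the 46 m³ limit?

21000

Best packing: insulation panels + 3×electronics pallets + 2×bottled goods + 2×glassware cases — 45 m³, 21000 total.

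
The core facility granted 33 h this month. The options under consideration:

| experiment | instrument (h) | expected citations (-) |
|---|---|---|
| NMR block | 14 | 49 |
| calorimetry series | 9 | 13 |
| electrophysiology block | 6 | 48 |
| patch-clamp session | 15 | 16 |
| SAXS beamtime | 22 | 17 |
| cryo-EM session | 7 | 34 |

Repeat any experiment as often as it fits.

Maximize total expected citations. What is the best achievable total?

240

Taking 5×electrophysiology block: 30 h used, 240 in expected citations.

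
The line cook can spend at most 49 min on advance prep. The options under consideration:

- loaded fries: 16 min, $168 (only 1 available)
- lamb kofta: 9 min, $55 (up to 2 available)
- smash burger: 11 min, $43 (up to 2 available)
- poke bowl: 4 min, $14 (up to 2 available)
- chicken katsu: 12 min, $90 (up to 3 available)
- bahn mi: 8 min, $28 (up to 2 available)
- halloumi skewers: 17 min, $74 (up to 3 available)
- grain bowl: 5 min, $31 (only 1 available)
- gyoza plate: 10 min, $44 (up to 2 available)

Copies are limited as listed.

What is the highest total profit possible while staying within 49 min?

403

Density check — loaded fries 10.50, chicken katsu 7.50, grain bowl 6.20 are the best per min.
Greedy by ratio would take loaded fries + poke bowl + 2×chicken katsu + grain bowl: 49 min used, total 393.
The 9 min tied up in poke bowl and grain bowl is better spent on lamb kofta — total rises to 403 (49 min).
That's the maximum — no swap from here does better than 403.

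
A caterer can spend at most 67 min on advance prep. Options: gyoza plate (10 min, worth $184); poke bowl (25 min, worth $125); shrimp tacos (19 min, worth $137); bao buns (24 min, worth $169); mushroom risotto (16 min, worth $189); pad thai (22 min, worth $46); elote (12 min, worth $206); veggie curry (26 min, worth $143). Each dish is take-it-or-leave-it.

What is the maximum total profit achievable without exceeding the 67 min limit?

Taking the top-ratio dishes first gives gyoza plate + shrimp tacos + mushroom risotto + elote for 716 (57 min).
The 19 min tied up in shrimp tacos is better spent on bao buns — total rises to 748 (62 min).
Runner-up gyoza plate + mushroom risotto + elote + veggie curry tops out at 722.

748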